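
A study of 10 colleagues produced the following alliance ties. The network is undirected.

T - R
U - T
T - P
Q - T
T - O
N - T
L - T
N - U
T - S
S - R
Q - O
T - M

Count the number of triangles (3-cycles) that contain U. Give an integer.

U's neighbors: N and T.
Neighbor pairs that are themselves tied: U–N–T. Each forms one triangle with U, for 1 in total.

1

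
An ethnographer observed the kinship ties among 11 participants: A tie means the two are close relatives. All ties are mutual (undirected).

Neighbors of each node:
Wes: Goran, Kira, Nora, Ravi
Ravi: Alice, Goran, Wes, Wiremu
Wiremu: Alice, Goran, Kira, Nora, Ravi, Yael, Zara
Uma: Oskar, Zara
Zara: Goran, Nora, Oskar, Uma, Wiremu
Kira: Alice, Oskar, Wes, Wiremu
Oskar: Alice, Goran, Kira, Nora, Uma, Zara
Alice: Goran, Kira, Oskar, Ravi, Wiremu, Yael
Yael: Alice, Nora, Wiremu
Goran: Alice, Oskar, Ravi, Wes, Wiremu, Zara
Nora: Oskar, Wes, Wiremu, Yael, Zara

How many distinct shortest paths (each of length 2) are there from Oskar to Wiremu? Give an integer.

The shortest distance is 2. The length-2 paths are: Oskar–Alice–Wiremu; Oskar–Zara–Wiremu; Oskar–Goran–Wiremu; Oskar–Nora–Wiremu; Oskar–Kira–Wiremu.
That gives 5 distinct shortest paths.

5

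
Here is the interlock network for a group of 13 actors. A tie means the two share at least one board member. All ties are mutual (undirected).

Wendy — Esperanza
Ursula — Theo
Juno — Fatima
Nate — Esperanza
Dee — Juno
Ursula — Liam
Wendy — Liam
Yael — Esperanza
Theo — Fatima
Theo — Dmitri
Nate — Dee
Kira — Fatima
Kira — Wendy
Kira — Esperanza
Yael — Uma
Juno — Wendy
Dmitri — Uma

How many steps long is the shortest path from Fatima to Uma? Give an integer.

3

One shortest route is Fatima – Theo – Dmitri – Uma, which uses 3 edges, and at distance 2 from Fatima we only reach {Dee, Dmitri, Esperanza, Ursula, Wendy}, which does not include Uma. So d(Fatima,Uma) = 3.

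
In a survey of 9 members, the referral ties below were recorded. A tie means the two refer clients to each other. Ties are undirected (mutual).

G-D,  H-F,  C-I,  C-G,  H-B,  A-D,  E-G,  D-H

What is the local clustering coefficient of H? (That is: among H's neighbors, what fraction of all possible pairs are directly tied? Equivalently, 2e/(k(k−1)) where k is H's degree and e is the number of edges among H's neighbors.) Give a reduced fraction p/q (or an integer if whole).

H's neighbors: B, D, and F (k = 3).
Possible neighbor pairs: C(3,2) = 3. Edges among them: none → e = 0.
Clustering(H) = 0/3 = 0.

0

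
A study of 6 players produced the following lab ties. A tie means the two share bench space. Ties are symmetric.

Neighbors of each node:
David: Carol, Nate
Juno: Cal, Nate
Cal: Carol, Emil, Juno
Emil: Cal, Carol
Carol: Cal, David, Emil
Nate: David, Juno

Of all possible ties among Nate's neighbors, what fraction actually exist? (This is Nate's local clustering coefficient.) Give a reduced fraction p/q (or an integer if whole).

Nate's neighbors: David and Juno (k = 2).
Possible neighbor pairs: C(2,2) = 1. Edges among them: none → e = 0.
Clustering(Nate) = 0/1.

0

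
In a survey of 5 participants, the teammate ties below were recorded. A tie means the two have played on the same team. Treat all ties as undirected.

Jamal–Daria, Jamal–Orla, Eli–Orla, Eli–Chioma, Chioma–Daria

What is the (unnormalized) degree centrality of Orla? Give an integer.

2

Orla is directly tied to Eli and Jamal. That is 2 neighbors, so the degree of Orla is 2.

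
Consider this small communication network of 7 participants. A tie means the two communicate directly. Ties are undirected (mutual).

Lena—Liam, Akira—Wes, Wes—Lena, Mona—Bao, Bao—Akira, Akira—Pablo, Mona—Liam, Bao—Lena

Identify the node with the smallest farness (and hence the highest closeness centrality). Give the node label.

Farness (sum of distances to all others) for each node — Akira:10, Bao:9, Lena:10, Liam:13, Mona:12, Pablo:15, Wes:11.
The smallest farness is 9, for Bao, so Bao has the highest closeness.

Bao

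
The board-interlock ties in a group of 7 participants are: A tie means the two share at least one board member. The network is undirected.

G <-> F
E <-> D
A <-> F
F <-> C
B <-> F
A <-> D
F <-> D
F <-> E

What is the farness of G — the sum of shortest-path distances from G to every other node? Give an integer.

11

Distances from G: A:2, B:2, C:2, D:2, E:2, F:1.
Sum = 2 + 2 + 2 + 2 + 2 + 1 = 11.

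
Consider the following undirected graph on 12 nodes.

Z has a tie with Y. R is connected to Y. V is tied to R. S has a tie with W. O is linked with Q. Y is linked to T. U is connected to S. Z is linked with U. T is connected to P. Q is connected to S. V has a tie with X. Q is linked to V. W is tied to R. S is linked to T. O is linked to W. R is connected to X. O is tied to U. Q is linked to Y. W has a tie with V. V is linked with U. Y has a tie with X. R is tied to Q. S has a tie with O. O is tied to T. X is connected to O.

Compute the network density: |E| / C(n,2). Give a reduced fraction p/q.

There are 25 edges and 12 nodes, so the maximum possible is C(12,2) = 66.
Density = 25/66.

25/66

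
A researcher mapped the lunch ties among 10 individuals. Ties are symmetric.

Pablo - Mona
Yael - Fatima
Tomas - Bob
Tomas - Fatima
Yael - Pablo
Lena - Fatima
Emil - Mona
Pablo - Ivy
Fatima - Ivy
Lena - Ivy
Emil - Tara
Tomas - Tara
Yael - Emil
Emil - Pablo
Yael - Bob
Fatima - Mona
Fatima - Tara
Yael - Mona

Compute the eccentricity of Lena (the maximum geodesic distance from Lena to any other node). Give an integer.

3

Distances from Lena: Bob:3, Emil:3, Fatima:1, Ivy:1, Mona:2, Pablo:2, Tara:2, Tomas:2, Yael:2.
The largest is 3 (to Emil and Bob), so the eccentricity of Lena is 3.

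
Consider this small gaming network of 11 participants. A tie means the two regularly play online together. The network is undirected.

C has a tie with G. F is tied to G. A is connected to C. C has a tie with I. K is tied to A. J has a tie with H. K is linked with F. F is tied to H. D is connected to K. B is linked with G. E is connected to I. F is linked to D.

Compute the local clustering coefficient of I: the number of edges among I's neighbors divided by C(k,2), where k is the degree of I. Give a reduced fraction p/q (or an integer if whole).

0

I's neighbors: C and E (k = 2).
Possible neighbor pairs: C(2,2) = 1. Edges among them: none → e = 0.
Clustering(I) = 0/1.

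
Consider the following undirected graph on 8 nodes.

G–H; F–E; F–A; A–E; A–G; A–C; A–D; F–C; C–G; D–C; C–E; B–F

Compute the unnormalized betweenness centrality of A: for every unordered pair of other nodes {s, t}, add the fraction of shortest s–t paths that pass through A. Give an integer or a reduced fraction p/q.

11/2

Pairs whose geodesics pass through A — B–H: 1/2; B–D: 1/2; B–G: 1/2; H–D: 1/2; H–E: 1/2; H–F: 1/2; D–E: 1/2; D–F: 1/2; D–G: 1/2; E–G: 1/2; F–G: 1/2.
All other pairs contribute 0.
Summing the contributions gives betweenness(A) = 11/2.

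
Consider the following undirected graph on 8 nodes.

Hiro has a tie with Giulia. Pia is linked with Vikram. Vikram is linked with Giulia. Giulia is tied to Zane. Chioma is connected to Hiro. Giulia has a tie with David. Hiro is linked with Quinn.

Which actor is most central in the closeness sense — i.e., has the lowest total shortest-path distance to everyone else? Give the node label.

Farness (sum of distances to all others) for each node — Chioma:18, David:16, Giulia:10, Hiro:12, Pia:20, Quinn:18, Vikram:14, Zane:16.
The smallest farness is 10, for Giulia, so Giulia has the highest closeness.

Giulia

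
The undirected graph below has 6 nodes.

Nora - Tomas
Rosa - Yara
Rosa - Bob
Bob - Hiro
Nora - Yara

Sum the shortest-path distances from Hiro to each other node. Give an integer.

15

Distances from Hiro: Bob:1, Nora:4, Rosa:2, Tomas:5, Yara:3.
Sum = 1 + 4 + 2 + 5 + 3 = 15.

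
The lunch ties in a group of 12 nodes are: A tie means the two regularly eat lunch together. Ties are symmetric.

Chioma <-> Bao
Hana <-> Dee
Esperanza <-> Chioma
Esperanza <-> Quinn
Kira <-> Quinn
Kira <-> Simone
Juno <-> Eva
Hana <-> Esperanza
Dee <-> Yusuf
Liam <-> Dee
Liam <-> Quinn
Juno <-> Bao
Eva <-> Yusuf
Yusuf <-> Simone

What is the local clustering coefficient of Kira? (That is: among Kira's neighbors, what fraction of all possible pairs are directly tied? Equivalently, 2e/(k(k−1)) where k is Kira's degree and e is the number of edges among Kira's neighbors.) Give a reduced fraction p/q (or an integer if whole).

0

Kira's neighbors: Quinn and Simone (k = 2).
Possible neighbor pairs: C(2,2) = 1. Edges among them: none → e = 0.
Clustering(Kira) = 0/1.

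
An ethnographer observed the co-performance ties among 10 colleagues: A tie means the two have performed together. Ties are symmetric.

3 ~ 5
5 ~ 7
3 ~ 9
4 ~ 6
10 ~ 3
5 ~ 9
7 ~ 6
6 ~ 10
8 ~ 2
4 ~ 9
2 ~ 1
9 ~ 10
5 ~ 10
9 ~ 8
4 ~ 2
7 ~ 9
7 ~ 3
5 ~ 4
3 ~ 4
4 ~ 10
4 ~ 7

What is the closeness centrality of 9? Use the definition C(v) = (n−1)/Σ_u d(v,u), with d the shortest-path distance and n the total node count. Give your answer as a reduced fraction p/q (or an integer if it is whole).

Distances from 9: 1:3, 2:2, 3:1, 4:1, 5:1, 6:2, 7:1, 8:1, 10:1. Sum = 13.
n = 10, so closeness = 9/13.

9/13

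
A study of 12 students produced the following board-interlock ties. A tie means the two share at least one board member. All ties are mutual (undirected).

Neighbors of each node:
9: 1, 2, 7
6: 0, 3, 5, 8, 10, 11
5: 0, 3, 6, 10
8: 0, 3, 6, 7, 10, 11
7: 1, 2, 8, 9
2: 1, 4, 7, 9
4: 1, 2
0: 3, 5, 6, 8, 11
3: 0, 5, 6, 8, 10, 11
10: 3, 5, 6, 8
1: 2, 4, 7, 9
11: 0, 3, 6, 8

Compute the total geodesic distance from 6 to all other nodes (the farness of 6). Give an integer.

21

Distances from 6: 0:1, 1:3, 2:3, 3:1, 4:4, 5:1, 7:2, 8:1, 9:3, 10:1, 11:1.
Sum = 1 + 3 + 3 + 1 + 4 + 1 + 2 + 1 + 3 + 1 + 1 = 21.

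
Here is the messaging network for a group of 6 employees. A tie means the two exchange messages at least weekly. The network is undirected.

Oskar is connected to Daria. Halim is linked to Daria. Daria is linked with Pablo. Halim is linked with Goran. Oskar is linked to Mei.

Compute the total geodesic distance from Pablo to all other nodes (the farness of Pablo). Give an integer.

11

Distances from Pablo: Daria:1, Goran:3, Halim:2, Mei:3, Oskar:2.
Sum = 1 + 3 + 2 + 3 + 2 = 11.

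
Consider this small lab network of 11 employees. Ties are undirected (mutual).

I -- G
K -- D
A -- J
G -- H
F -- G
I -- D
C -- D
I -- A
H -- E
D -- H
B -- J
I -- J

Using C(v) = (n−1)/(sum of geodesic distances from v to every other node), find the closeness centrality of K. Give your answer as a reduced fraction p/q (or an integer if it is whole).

Distances from K: A:3, B:4, C:2, D:1, E:3, F:4, G:3, H:2, I:2, J:3. Sum = 27.
n = 11, so closeness = 10/27.

10/27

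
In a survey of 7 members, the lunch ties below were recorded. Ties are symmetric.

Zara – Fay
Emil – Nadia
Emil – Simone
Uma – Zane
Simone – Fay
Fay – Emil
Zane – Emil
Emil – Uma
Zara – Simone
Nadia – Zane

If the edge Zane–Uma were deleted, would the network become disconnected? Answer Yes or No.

No

Even without that edge, Zane still reaches Uma via Zane – Emil – Uma, so the network stays connected. Not a bridge.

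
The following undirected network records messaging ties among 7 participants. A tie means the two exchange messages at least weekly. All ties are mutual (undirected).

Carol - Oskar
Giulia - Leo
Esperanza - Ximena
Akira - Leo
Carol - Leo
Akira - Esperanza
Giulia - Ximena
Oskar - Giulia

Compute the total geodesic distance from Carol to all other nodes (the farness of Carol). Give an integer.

12

Distances from Carol: Akira:2, Esperanza:3, Giulia:2, Leo:1, Oskar:1, Ximena:3.
Sum = 2 + 3 + 2 + 1 + 1 + 3 = 12.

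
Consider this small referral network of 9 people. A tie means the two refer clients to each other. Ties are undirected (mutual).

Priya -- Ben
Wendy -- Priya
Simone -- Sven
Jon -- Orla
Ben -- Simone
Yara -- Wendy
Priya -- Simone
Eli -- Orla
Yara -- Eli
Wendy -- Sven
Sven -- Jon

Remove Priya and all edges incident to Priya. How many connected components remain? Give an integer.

Priya's neighbors (Ben, Simone, and Wendy) remain reachable from one another through other ties, so the rest of the network stays in one piece.

1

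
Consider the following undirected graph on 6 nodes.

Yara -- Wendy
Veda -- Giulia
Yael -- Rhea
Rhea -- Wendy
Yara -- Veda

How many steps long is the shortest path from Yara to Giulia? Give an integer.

One shortest route is Yara – Veda – Giulia, which uses 2 edges, and Yara and Giulia are not directly tied, so nothing shorter exists. So d(Yara,Giulia) = 2.

2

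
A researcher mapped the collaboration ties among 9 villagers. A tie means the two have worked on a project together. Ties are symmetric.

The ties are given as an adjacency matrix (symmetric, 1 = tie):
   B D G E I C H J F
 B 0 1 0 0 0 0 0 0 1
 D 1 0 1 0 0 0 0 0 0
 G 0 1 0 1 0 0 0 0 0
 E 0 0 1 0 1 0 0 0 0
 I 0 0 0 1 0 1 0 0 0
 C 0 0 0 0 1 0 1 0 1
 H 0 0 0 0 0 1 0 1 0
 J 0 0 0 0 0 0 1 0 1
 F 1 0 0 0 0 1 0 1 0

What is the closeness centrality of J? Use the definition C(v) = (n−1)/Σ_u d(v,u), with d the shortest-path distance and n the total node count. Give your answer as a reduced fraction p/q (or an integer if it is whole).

Distances from J: B:2, C:2, D:3, E:4, F:1, G:4, H:1, I:3. Sum = 20.
n = 9, so closeness = 8/20 = 2/5.

2/5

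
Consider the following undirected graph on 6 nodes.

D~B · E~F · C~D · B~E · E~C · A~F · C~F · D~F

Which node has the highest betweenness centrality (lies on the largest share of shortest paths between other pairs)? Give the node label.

Unnormalized betweenness of each node: A:0, B:1/3, C:1/3, D:3/2, E:3/2, F:13/3.
F has the largest value, 13/3, making it the main broker — the node through which the most shortest paths run.

F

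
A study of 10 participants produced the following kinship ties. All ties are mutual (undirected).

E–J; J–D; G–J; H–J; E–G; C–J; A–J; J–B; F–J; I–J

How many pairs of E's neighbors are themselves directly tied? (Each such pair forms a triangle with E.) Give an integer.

1

E's neighbors: G and J.
Neighbor pairs that are themselves tied: E–G–J. Each forms one triangle with E, for 1 in total.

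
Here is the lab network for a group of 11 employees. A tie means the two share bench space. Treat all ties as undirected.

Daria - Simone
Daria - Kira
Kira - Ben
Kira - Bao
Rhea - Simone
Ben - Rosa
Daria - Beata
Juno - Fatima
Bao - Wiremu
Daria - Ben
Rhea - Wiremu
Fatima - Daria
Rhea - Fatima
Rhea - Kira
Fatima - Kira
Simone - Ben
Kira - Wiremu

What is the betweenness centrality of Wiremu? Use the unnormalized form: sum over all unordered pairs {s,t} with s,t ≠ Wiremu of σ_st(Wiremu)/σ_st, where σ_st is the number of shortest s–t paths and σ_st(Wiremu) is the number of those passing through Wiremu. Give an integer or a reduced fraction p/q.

3/4

Pairs whose geodesics pass through Wiremu — Bao–Simone: 1/4; Bao–Rhea: 1/2.
All other pairs contribute 0.
Summing the contributions gives betweenness(Wiremu) = 3/4.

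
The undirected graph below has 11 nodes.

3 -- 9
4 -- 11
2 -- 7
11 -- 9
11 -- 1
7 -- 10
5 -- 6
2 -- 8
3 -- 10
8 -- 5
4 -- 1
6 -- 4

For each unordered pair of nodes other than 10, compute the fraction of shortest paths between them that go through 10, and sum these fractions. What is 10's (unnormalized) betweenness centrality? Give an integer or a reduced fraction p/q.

Pairs whose geodesics pass through 10 — 7–4: 1/2; 7–1: 1; 7–11: 1; 7–9: 1; 7–3: 1; 2–11: 1/2; 2–9: 1; 2–3: 1; 8–9: 1/2; 8–3: 1; 5–3: 1/2.
All other pairs contribute 0.
Summing the contributions gives betweenness(10) = 9.

9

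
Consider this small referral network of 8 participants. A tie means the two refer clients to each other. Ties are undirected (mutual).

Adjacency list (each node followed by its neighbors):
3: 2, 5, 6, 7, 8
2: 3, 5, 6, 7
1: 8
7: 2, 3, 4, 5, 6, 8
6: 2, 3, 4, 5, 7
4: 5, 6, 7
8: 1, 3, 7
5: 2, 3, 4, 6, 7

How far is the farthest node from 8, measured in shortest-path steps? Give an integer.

2

Distances from 8: 1:1, 2:2, 3:1, 4:2, 5:2, 6:2, 7:1.
The largest is 2 (to 5, 2, 6, and 4), so the eccentricity of 8 is 2.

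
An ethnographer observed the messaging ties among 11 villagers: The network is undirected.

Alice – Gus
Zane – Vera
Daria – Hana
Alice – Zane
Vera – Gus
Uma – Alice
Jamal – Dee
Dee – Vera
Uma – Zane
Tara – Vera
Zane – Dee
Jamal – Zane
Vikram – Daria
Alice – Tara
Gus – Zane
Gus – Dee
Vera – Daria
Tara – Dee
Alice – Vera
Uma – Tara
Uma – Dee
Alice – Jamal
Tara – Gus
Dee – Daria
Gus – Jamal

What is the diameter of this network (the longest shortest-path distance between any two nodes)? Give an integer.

Eccentricity of each node (its greatest distance to any other): Alice:3, Daria:2, Dee:2, Gus:3, Hana:3, Jamal:3, Tara:3, Uma:3, Vera:2, Vikram:3, Zane:3.
The maximum eccentricity is 3, realized for instance by the pair Uma–Hana via Uma – Dee – Daria – Hana. So the diameter is 3.

3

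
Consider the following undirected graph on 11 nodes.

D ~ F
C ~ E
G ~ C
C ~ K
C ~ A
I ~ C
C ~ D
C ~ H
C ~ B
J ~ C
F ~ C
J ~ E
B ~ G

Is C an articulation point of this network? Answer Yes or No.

Removing C leaves {E and J} with no path to {I}, so the network splits into 7 components. C is a cut vertex.

Yes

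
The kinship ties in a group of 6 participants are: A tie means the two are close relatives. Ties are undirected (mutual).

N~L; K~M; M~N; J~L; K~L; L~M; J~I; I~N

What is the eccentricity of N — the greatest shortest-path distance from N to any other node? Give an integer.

2

Distances from N: I:1, J:2, K:2, L:1, M:1.
The largest is 2 (to J and K), so the eccentricity of N is 2.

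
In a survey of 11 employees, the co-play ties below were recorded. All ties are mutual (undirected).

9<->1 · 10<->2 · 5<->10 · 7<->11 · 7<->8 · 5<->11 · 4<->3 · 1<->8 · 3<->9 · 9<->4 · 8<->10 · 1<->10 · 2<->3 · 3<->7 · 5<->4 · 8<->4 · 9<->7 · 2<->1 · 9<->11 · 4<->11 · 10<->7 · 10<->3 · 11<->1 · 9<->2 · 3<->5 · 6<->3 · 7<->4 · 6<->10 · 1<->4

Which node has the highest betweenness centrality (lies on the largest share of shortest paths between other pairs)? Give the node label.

Unnormalized betweenness of each node: 1:1229/420, 2:1/2, 3:439/70, 4:1369/420, 5:449/420, 6:0, 7:487/210, 8:2/5, 9:211/105, 10:499/70, 11:67/60.
10 has the largest value, 499/70, making it the main broker — the node through which the most shortest paths run.

10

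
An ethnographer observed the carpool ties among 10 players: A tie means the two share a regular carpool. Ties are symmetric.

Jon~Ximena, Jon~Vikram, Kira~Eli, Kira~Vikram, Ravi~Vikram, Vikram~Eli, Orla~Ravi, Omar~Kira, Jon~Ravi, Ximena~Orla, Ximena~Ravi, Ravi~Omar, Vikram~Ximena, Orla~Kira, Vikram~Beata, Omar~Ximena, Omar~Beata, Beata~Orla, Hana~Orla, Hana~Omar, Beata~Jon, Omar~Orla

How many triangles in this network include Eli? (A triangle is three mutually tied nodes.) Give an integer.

1

Eli's neighbors: Kira and Vikram.
Neighbor pairs that are themselves tied: Eli–Kira–Vikram. Each forms one triangle with Eli, for 1 in total.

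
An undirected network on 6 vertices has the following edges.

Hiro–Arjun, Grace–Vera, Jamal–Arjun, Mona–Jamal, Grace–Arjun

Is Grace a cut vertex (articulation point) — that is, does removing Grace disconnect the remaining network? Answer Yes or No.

Removing Grace leaves {Arjun, Hiro, Jamal, and Mona} with no path to {Vera}, so the network splits into 2 components. Grace is a cut vertex.

Yes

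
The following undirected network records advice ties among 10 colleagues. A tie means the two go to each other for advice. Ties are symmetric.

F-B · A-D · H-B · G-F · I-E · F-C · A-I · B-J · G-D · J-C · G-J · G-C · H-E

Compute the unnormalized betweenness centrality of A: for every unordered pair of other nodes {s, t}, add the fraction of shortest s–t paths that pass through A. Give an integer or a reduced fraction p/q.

17/3

Pairs whose geodesics pass through A — J–I: 1/2; G–I: 1; G–E: 1/3; D–I: 1; D–E: 1; D–H: 1/3; I–F: 1/2; I–C: 1.
All other pairs contribute 0.
Summing the contributions gives betweenness(A) = 17/3.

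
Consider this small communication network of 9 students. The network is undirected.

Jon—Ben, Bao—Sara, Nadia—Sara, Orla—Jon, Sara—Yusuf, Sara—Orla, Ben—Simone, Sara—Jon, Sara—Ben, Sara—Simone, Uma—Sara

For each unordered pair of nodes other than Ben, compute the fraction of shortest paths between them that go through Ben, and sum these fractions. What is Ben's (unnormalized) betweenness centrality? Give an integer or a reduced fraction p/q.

Pairs whose geodesics pass through Ben — Jon–Simone: 1/2.
All other pairs contribute 0.
Summing the contributions gives betweenness(Ben) = 1/2.

1/2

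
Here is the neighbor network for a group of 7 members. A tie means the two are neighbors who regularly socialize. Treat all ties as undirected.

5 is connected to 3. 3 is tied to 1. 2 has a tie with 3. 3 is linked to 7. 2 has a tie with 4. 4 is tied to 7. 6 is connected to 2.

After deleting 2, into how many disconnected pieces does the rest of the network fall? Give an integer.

2

Without 2, the remaining ties split the others into: {1, 3, 4, 5, 7}; {6}.
That's 2 separate components.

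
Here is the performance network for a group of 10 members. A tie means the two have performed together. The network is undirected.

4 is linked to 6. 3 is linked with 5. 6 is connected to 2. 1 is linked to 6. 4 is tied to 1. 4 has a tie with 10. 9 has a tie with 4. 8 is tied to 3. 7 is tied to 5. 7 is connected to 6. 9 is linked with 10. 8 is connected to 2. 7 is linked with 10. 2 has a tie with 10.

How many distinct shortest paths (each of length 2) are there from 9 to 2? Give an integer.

The shortest distance is 2, and the only length-2 path is 9–10–2. So there is exactly 1 shortest path.

1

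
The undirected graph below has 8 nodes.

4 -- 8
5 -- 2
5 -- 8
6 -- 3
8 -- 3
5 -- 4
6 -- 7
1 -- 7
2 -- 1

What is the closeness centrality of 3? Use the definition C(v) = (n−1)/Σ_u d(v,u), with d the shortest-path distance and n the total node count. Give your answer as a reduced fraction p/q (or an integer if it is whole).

Distances from 3: 1:3, 2:3, 4:2, 5:2, 6:1, 7:2, 8:1. Sum = 14.
n = 8, so closeness = 7/14 = 1/2.

1/2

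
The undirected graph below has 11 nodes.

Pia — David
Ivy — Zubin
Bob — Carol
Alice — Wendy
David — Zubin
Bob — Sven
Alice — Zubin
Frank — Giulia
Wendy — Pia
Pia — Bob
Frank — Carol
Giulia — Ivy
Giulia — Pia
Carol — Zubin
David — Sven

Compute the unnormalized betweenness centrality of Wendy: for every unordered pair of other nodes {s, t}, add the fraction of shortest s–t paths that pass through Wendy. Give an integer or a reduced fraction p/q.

2

Pairs whose geodesics pass through Wendy — Bob–Alice: 1/2; Giulia–Alice: 1/2; Alice–Pia: 1.
All other pairs contribute 0.
Summing the contributions gives betweenness(Wendy) = 2.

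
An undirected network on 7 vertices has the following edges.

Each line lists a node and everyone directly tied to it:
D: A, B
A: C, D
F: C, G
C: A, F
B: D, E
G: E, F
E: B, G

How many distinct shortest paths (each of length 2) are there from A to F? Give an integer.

The shortest distance is 2, and the only length-2 path is A–C–F. So there is exactly 1 shortest path.

1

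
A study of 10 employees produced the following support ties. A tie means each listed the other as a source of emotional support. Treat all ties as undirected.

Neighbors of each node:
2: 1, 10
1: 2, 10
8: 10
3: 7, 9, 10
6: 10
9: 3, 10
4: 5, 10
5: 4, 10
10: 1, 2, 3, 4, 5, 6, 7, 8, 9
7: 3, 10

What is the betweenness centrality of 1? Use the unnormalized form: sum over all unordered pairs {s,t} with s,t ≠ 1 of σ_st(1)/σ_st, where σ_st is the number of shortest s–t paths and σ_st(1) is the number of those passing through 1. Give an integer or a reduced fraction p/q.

No shortest path between any pair of other nodes passes through 1.
Summing the contributions gives betweenness(1) = 0.

0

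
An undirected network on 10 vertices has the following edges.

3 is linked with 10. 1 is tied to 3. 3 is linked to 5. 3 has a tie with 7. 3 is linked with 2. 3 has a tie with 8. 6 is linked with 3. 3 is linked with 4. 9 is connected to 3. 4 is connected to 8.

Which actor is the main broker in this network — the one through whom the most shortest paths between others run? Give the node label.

Unnormalized betweenness of each node: 1:0, 2:0, 3:35, 4:0, 5:0, 6:0, 7:0, 8:0, 9:0, 10:0.
3 has the largest value, 35, making it the main broker — the node through which the most shortest paths run.

3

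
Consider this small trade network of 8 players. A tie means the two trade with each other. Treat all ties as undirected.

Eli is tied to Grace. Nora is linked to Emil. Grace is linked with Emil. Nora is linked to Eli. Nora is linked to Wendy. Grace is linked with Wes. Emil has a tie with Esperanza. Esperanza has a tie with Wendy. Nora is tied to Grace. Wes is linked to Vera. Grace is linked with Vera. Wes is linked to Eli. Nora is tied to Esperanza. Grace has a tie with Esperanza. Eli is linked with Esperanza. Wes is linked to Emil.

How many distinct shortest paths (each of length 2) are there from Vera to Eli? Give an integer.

2

The shortest distance is 2. The length-2 paths are: Vera–Grace–Eli; Vera–Wes–Eli.
That gives 2 distinct shortest paths.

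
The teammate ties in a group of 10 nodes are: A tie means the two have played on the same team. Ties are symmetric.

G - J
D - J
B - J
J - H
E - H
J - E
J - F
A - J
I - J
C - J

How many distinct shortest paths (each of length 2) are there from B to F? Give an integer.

The shortest distance is 2, and the only length-2 path is B–J–F. So there is exactly 1 shortest path.

1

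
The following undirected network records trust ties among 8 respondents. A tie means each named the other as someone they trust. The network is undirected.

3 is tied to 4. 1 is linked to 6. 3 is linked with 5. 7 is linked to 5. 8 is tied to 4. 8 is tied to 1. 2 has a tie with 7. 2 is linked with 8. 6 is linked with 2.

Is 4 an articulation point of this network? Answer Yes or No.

No

Even without 4, every remaining node can still reach every other (the residual graph is connected), so 4 is not a cut vertex.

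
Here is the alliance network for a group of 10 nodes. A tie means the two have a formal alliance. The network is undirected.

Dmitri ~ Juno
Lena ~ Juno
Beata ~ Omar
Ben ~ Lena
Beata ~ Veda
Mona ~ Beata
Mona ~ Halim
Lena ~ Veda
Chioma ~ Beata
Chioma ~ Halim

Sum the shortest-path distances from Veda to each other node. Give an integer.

Distances from Veda: Beata:1, Ben:2, Chioma:2, Dmitri:3, Halim:3, Juno:2, Lena:1, Mona:2, Omar:2.
Sum = 1 + 2 + 2 + 3 + 3 + 2 + 1 + 2 + 2 = 18.

18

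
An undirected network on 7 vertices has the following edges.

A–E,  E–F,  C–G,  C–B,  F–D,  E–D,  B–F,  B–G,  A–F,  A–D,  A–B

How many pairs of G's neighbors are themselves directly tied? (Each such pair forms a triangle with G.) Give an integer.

G's neighbors: B and C.
Neighbor pairs that are themselves tied: G–B–C. Each forms one triangle with G, for 1 in total.

1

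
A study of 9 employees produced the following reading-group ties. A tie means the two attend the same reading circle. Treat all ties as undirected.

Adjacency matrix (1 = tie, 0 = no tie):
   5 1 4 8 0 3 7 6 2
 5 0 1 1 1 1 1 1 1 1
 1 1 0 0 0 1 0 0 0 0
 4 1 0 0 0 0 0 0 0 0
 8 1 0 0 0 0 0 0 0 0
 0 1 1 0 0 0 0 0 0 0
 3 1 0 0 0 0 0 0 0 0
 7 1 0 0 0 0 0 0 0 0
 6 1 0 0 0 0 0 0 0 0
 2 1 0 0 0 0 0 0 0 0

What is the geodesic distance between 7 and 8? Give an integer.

One shortest route is 7 – 5 – 8, which uses 2 edges, and 7 and 8 are not directly tied, so nothing shorter exists. So d(7,8) = 2.

2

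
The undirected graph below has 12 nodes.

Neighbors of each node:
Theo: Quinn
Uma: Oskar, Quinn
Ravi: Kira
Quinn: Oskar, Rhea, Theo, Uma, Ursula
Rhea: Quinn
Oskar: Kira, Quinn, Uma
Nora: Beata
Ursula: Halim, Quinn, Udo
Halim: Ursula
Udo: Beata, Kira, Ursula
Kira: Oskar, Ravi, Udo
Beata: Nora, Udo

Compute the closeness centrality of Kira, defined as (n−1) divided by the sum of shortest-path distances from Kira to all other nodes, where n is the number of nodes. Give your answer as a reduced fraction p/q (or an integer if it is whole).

11/23

Distances from Kira: Beata:2, Halim:3, Nora:3, Oskar:1, Quinn:2, Ravi:1, Rhea:3, Theo:3, Udo:1, Uma:2, Ursula:2. Sum = 23.
n = 12, so closeness = 11/23.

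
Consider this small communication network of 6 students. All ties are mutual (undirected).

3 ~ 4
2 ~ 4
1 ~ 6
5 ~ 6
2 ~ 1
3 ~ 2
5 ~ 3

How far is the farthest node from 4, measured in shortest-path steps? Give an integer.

3

Distances from 4: 1:2, 2:1, 3:1, 5:2, 6:3.
The largest is 3 (to 6), so the eccentricity of 4 is 3.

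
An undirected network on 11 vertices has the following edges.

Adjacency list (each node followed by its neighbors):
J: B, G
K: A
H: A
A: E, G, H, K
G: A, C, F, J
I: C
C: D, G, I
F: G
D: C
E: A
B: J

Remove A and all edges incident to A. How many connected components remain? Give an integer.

4

Without A, the remaining ties split the others into: {B, C, D, F, G, I, J}; {E}; {H}; {K}.
That's 4 separate components.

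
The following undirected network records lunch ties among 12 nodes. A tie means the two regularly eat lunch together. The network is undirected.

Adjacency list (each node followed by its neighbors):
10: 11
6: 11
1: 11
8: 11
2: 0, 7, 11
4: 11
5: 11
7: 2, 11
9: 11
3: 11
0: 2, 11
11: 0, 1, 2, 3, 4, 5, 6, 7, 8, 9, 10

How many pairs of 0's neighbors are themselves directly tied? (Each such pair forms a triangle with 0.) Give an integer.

0's neighbors: 2 and 11.
Neighbor pairs that are themselves tied: 0–2–11. Each forms one triangle with 0, for 1 in total.

1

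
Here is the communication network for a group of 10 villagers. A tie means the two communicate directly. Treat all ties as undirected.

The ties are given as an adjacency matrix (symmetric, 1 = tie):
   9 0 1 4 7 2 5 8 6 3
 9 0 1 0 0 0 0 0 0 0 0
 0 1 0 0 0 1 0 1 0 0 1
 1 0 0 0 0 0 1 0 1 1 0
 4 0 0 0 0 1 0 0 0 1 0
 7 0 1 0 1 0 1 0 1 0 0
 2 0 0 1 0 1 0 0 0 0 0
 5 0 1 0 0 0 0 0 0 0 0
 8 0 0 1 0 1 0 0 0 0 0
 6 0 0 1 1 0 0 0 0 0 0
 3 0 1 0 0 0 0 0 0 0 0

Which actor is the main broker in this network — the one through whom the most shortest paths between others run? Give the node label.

7

Unnormalized betweenness of each node: 0:21, 1:5/2, 2:5/2, 3:0, 4:5, 5:0, 6:1, 7:45/2, 8:5/2, 9:0.
7 has the largest value, 45/2, making it the main broker — the node through which the most shortest paths run.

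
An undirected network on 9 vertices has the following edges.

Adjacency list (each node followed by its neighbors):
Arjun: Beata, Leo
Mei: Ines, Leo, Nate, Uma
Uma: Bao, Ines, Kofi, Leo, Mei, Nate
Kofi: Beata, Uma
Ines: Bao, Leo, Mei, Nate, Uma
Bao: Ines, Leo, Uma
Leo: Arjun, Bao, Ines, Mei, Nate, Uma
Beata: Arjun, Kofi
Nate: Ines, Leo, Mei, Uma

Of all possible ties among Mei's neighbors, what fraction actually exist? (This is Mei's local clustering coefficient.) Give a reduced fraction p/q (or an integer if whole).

1

Mei's neighbors: Ines, Leo, Nate, and Uma (k = 4).
Possible neighbor pairs: C(4,2) = 6. Edges among them: Ines–Leo, Ines–Nate, Ines–Uma, Leo–Nate, Leo–Uma, Nate–Uma → e = 6.
Clustering(Mei) = 6/6 = 1.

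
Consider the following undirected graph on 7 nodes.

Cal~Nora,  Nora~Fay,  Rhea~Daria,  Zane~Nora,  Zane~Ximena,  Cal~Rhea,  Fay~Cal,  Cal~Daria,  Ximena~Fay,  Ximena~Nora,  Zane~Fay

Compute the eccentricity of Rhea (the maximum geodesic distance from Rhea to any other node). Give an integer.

3

Distances from Rhea: Cal:1, Daria:1, Fay:2, Nora:2, Ximena:3, Zane:3.
The largest is 3 (to Zane and Ximena), so the eccentricity of Rhea is 3.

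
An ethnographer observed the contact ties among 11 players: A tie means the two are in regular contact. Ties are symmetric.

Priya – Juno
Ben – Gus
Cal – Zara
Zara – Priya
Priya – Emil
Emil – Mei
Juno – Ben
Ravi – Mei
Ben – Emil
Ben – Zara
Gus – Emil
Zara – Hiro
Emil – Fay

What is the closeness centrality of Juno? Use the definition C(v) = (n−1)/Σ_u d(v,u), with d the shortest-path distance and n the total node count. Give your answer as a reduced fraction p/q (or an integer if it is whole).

Distances from Juno: Ben:1, Cal:3, Emil:2, Fay:3, Gus:2, Hiro:3, Mei:3, Priya:1, Ravi:4, Zara:2. Sum = 24.
n = 11, so closeness = 10/24 = 5/12.

5/12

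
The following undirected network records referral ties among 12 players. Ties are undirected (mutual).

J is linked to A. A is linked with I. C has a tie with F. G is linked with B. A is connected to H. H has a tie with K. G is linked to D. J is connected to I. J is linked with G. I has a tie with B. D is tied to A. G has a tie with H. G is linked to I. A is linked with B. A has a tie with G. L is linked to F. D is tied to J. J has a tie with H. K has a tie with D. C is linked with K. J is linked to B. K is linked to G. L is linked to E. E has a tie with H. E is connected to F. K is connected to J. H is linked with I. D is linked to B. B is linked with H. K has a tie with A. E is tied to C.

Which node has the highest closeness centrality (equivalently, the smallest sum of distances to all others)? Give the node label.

H

Farness (sum of distances to all others) for each node — A:17, B:19, C:21, D:21, E:19, F:25, G:17, H:15, I:20, J:17, K:17, L:28.
The smallest farness is 15, for H, so H has the highest closeness.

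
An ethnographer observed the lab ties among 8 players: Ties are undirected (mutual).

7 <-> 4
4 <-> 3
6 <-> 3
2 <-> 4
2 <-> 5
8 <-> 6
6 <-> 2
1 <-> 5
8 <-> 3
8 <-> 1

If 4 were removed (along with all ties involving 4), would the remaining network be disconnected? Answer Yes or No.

Removing 4 leaves {1, 2, 3, 5, 6, and 8} with no path to {7}, so the network splits into 2 components. 4 is a cut vertex.

Yes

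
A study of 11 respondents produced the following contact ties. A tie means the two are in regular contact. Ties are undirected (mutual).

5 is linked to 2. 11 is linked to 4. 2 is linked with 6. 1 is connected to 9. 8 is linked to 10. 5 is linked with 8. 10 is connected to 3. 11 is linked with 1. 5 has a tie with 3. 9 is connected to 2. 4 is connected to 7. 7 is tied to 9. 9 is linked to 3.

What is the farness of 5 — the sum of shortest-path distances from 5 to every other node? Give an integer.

Distances from 5: 1:3, 2:1, 3:1, 4:4, 6:2, 7:3, 8:1, 9:2, 10:2, 11:4.
Sum = 3 + 1 + 1 + 4 + 2 + 3 + 1 + 2 + 2 + 4 = 23.

23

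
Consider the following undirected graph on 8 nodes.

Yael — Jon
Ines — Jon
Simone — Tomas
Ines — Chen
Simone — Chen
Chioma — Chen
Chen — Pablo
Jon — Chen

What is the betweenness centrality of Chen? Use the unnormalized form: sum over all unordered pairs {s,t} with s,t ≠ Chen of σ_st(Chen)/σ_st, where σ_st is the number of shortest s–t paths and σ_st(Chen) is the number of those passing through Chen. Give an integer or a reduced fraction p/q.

Pairs whose geodesics pass through Chen — Simone–Chioma: 1; Simone–Pablo: 1; Simone–Jon: 1; Simone–Yael: 1; Simone–Ines: 1; Tomas–Chioma: 1; Tomas–Pablo: 1; Tomas–Jon: 1; Tomas–Yael: 1; Tomas–Ines: 1; Chioma–Pablo: 1; Chioma–Jon: 1; Chioma–Yael: 1; Chioma–Ines: 1 … (+3 more pairs).
All other pairs contribute 0.
Summing the contributions gives betweenness(Chen) = 17.

17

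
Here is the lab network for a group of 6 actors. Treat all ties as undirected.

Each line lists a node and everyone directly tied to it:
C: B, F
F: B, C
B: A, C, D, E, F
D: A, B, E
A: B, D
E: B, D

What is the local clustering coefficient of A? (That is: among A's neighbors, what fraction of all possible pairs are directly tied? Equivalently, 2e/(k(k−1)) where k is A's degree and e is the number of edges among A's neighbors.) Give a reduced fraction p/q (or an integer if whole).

A's neighbors: B and D (k = 2).
Possible neighbor pairs: C(2,2) = 1. Edges among them: B–D → e = 1.
Clustering(A) = 1/1.

1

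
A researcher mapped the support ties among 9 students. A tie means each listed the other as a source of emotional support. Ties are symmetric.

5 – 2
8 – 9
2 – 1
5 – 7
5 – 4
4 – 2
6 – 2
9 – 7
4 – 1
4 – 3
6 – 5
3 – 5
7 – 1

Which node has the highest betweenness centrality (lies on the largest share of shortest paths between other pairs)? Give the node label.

Unnormalized betweenness of each node: 1:3, 2:11/6, 3:0, 4:11/6, 5:11, 6:0, 7:37/3, 8:0, 9:7.
7 has the largest value, 37/3, making it the main broker — the node through which the most shortest paths run.

7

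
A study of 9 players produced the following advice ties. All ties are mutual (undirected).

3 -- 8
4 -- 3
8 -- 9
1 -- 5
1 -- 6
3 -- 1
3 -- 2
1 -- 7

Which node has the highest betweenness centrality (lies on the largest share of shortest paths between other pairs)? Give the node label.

3

Unnormalized betweenness of each node: 1:18, 2:0, 3:21, 4:0, 5:0, 6:0, 7:0, 8:7, 9:0.
3 has the largest value, 21, making it the main broker — the node through which the most shortest paths run.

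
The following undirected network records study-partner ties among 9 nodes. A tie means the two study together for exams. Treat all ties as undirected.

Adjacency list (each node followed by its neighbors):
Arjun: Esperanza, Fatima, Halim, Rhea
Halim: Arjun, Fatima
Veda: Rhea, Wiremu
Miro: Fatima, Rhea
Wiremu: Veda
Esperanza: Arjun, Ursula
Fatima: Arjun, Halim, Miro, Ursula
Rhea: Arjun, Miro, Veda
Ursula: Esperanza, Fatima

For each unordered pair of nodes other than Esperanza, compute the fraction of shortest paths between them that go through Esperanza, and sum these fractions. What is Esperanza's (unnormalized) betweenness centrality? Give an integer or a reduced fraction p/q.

Pairs whose geodesics pass through Esperanza — Arjun–Ursula: 1/2; Wiremu–Ursula: 1/3; Rhea–Ursula: 1/3; Veda–Ursula: 1/3.
All other pairs contribute 0.
Summing the contributions gives betweenness(Esperanza) = 3/2.

3/2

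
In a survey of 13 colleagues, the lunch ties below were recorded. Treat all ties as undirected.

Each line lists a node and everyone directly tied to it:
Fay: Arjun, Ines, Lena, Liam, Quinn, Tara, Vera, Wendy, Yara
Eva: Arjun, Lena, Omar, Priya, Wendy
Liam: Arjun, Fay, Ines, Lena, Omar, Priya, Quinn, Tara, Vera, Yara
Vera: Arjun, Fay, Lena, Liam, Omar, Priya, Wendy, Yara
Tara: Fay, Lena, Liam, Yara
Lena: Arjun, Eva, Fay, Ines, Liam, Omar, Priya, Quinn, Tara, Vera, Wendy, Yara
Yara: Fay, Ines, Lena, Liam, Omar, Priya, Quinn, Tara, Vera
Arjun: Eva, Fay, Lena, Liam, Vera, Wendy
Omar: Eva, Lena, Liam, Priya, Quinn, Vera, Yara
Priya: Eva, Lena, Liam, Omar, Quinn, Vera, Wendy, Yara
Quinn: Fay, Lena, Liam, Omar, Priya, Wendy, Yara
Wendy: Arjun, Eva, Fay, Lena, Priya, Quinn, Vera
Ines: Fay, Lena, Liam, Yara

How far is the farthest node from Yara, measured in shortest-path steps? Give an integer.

2

Distances from Yara: Arjun:2, Eva:2, Fay:1, Ines:1, Lena:1, Liam:1, Omar:1, Priya:1, Quinn:1, Tara:1, Vera:1, Wendy:2.
The largest is 2 (to Arjun, Wendy, and Eva), so the eccentricity of Yara is 2.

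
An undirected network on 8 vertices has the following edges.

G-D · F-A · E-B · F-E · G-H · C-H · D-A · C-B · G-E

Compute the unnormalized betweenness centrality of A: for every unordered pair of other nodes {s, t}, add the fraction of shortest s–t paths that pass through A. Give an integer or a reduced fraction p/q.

1

Pairs whose geodesics pass through A — D–F: 1.
All other pairs contribute 0.
Summing the contributions gives betweenness(A) = 1.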